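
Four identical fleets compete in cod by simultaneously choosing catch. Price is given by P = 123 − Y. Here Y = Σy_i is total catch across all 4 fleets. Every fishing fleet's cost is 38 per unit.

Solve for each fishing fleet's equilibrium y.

17

A representative fishing fleet's profit is π_i = y_i(123 − Y) − 38y_i, with Y = y_i + Σ_{j≠i} y_j.
First-order condition: 85 − 2y_i − Σ_{j≠i} y_j = 0.
In a symmetric equilibrium every fishing fleet chooses the same y, so Σ_{j≠i} y_j = 3y. The condition becomes 85 − 5y = 0, giving y = 85/5 = 17.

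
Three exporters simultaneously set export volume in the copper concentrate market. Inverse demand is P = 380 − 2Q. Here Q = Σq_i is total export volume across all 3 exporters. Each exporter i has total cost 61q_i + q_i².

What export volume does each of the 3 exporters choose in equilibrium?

A representative exporter's profit is π_i = q_i(380 − 2Q) − 61q_i − q_i², with Q = q_i + Σ_{j≠i} q_j.
First-order condition: 319 − 6q_i − 2Σ_{j≠i} q_j = 0.
In a symmetric equilibrium every exporter chooses the same q, so Σ_{j≠i} q_j = 2q. The condition becomes 319 − 10q = 0, giving q = 319/10 = 31.9.

31.9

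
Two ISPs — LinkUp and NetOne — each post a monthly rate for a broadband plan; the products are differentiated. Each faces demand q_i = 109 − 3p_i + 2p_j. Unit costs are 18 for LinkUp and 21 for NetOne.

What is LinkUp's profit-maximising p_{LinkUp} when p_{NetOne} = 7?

LinkUp's profit: π = (p_{LinkUp} − 18)(109 − 3p_{LinkUp} + 2p_{NetOne}).
∂π/∂p_{LinkUp} = 163 − 6p_{LinkUp} + 2p_{NetOne} = 0 ⇒ p_{LinkUp} = 163/6 + (1/3)p_{NetOne}.
At p_{NetOne} = 7: p_{LinkUp} = 163/6 + (1/3)·7 = 29.5.

29.5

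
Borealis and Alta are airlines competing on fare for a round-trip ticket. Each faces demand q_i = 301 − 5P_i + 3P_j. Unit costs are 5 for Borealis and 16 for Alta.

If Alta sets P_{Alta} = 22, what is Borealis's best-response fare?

39.2

Borealis's profit: π = (P_{Borealis} − 5)(301 − 5P_{Borealis} + 3P_{Alta}).
∂π/∂P_{Borealis} = 326 − 10P_{Borealis} + 3P_{Alta} = 0 ⇒ P_{Borealis} = 32.6 + 0.3P_{Alta}.
At P_{Alta} = 22: P_{Borealis} = 32.6 + 0.3·22 = 39.2.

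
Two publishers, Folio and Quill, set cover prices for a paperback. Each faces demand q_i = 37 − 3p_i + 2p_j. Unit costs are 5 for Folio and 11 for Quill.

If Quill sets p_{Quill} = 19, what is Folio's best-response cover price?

15

Folio's profit: π = (p_{Folio} − 5)(37 − 3p_{Folio} + 2p_{Quill}).
∂π/∂p_{Folio} = 52 − 6p_{Folio} + 2p_{Quill} = 0 ⇒ p_{Folio} = 26/3 + (1/3)p_{Quill}.
At p_{Quill} = 19: p_{Folio} = 26/3 + (1/3)·19 = 15.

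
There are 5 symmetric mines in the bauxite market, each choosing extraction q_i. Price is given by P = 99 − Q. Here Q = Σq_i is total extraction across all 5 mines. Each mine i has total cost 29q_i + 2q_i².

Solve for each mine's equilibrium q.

A representative mine's profit is π_i = q_i(99 − Q) − 29q_i − 2q_i², with Q = q_i + Σ_{j≠i} q_j.
First-order condition: 70 − 6q_i − Σ_{j≠i} q_j = 0.
With identical mines, set every q_j = q: then 70 − 6q − 4q = 0, i.e. q = 70/10 = 7.

7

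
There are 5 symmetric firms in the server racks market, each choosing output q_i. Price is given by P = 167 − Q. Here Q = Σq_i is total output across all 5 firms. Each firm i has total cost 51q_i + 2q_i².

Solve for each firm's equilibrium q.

A representative firm's profit is π_i = q_i(167 − Q) − 51q_i − 2q_i², with Q = q_i + Σ_{j≠i} q_j.
First-order condition: 116 − 6q_i − Σ_{j≠i} q_j = 0.
In a symmetric equilibrium every firm chooses the same q, so Σ_{j≠i} q_j = 4q. The condition becomes 116 − 10q = 0, giving q = 116/10 = 11.6.

11.6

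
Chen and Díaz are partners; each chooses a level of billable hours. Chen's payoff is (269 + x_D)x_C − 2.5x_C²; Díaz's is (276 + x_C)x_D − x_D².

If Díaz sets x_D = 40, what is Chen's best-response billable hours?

61.8

Expanding Chen's payoff: 269x_C + x_Dx_C − 2.5x_C².
∂π/∂x_C = 269 + x_D − 5x_C = 0, so x_C = 53.8 + 0.2x_D.
At x_D = 40: x_C = 53.8 + 0.2·40 = 61.8.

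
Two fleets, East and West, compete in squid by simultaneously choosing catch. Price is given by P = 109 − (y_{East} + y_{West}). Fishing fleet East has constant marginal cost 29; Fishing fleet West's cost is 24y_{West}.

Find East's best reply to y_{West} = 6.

37

Fishing fleet East's profit: π = y_{East}(109 − (y_{East} + y_{West})) − 29y_{East}.
∂π/∂y_{East} = 80 − 2y_{East} − y_{West} = 0, so y_{East} = 40 − 0.5y_{West}.
At y_{West} = 6: y_{East} = 40 − 0.5·6 = 37.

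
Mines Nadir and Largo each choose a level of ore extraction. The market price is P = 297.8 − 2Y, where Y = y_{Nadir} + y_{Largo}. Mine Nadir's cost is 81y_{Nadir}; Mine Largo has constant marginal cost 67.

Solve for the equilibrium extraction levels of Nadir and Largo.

33.8, 40.8

Mine Nadir's profit: π = y_{Nadir}(297.8 − 2(y_{Nadir} + y_{Largo})) − 81y_{Nadir}.
∂π/∂y_{Nadir} = 216.8 − 4y_{Nadir} − 2y_{Largo} = 0, so y_{Nadir} = 54.2 − 0.5y_{Largo}.
By the same steps for Largo: y_{Largo} = 57.7 − 0.5y_{Nadir}.
Plugging y_{Largo} into Nadir's best response: y_{Nadir} = 54.2 − 0.5(57.7 − 0.5y_{Nadir}) ⇒ 0.75y_{Nadir} = 25.35, so y_{Nadir} = 33.8.
Then y_{Largo} = 57.7 − 0.5·33.8 = 40.8.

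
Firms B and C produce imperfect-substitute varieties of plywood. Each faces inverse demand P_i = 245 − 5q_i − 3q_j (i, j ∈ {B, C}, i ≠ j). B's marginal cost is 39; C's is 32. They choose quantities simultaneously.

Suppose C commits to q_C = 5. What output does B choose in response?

19.1

Firm B's profit: π = q_B(245 − 5q_B − 3q_C) − 39q_B.
∂π/∂q_B = 206 − 10q_B − 3q_C = 0 ⇒ q_B = 20.6 − 0.3q_C.
At q_C = 5: q_B = 20.6 − 0.3·5 = 19.1.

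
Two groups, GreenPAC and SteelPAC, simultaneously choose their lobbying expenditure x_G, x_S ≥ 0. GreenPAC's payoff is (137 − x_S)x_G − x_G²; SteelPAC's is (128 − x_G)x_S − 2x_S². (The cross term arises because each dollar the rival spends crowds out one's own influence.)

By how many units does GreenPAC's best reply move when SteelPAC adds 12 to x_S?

-6

Expanding GreenPAC's payoff: 137x_G − x_Sx_G − x_G².
∂π/∂x_G = 137 − x_S − 2x_G = 0, so x_G = 68.5 − 0.5x_S.
The reaction-function slope is −0.5, so a 12-unit rise in x_S moves x_G by −0.5 × 12 = −6. GreenPAC's best response falls — the actions are strategic substitutes.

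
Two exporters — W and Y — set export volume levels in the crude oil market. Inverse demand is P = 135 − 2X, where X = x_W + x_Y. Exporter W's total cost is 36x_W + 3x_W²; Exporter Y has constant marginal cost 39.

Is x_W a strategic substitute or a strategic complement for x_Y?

strategic substitutes

Exporter W's profit: π = x_W(135 − 2(x_W + x_Y)) − 36x_W − 3x_W².
∂π/∂x_W = 99 − 10x_W − 2x_Y = 0, so x_W = 9.9 − 0.2x_Y.
The best-response slope dx_W/dx_Y = −0.2 < 0: the reaction function is downward-sloping, so the choices are strategic substitutes.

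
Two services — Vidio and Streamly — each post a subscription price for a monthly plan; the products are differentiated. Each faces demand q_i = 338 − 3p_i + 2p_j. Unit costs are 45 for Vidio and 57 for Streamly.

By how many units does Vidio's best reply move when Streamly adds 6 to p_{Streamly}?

Vidio's profit: π = (p_{Vidio} − 45)(338 − 3p_{Vidio} + 2p_{Streamly}).
∂π/∂p_{Vidio} = 473 − 6p_{Vidio} + 2p_{Streamly} = 0 ⇒ p_{Vidio} = 473/6 + (1/3)p_{Streamly}.
The reaction-function slope is 1/3, so a 6-unit rise in p_{Streamly} moves p_{Vidio} by 1/3 × 6 = 2. Vidio's best response rises — the actions are strategic complements.

2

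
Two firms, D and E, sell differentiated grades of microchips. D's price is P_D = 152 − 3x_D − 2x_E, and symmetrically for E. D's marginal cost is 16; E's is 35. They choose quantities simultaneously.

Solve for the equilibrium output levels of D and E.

Firm D's profit: π = x_D(152 − 3x_D − 2x_E) − 16x_D.
∂π/∂x_D = 136 − 6x_D − 2x_E = 0 ⇒ x_D = 68/3 − (1/3)x_E.
Similarly x_E = 19.5 − (1/3)x_D.
Solving the two reaction functions simultaneously: (1 − (−1/3)(−1/3))x_D = 68/3 − (1/3)·19.5, so (8/9)x_D = 97/6 and x_D = 18.1875.
Then x_E = 19.5 − (1/3)·18.1875 = 13.4375.

18.1875, 13.4375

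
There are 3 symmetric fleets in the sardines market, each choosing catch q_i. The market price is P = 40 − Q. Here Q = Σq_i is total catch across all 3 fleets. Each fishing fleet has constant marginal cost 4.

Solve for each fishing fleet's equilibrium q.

9

A representative fishing fleet's profit is π_i = q_i(40 − Q) − 4q_i, with Q = q_i + Σ_{j≠i} q_j.
First-order condition: 36 − 2q_i − Σ_{j≠i} q_j = 0.
With identical fishing fleets, set every q_j = q: then 36 − 2q − 2q = 0, i.e. q = 36/4 = 9.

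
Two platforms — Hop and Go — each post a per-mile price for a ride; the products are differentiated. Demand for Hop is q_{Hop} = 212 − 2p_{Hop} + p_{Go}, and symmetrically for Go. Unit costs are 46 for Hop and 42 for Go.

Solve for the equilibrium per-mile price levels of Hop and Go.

Hop's profit: π = (p_{Hop} − 46)(212 − 2p_{Hop} + p_{Go}).
∂π/∂p_{Hop} = 304 − 4p_{Hop} + p_{Go} = 0 ⇒ p_{Hop} = 76 + 0.25p_{Go}.
Similarly p_{Go} = 74 + 0.25p_{Hop}.
Plugging p_{Go} into Hop's best response: p_{Hop} = 76 + 0.25(74 + 0.25p_{Hop}) ⇒ 0.9375p_{Hop} = 94.5, so p_{Hop} = 100.8.
Then p_{Go} = 74 + 0.25·100.8 = 99.2.

100.8, 99.2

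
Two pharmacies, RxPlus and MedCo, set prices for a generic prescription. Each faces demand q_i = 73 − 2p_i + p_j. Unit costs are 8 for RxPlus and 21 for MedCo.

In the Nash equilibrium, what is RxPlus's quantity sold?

RxPlus's profit: π = (p_{RxPlus} − 8)(73 − 2p_{RxPlus} + p_{MedCo}).
∂π/∂p_{RxPlus} = 89 − 4p_{RxPlus} + p_{MedCo} = 0 ⇒ p_{RxPlus} = 22.25 + 0.25p_{MedCo}.
Similarly p_{MedCo} = 28.75 + 0.25p_{RxPlus}.
Solving the two reaction functions simultaneously: (1 − (0.25)(0.25))p_{RxPlus} = 22.25 + 0.25·28.75, so 0.9375p_{RxPlus} = 29.4375 and p_{RxPlus} = 31.4.
Then p_{MedCo} = 28.75 + 0.25·31.4 = 36.6.
q_{RxPlus} = 73 − 2·31.4 + 36.6 = 46.8.

46.8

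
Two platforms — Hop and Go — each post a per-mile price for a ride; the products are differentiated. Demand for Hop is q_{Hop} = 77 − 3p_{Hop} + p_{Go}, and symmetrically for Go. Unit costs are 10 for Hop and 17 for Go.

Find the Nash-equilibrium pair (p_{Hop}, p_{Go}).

Hop's profit: π = (p_{Hop} − 10)(77 − 3p_{Hop} + p_{Go}).
∂π/∂p_{Hop} = 107 − 6p_{Hop} + p_{Go} = 0 ⇒ p_{Hop} = 107/6 + (1/6)p_{Go}.
Similarly p_{Go} = 64/3 + (1/6)p_{Hop}.
Substituting the second reaction function into the first: p_{Hop} = 107/6 + (1/6)(64/3 + (1/6)p_{Hop}), which gives (35/36)p_{Hop} = 385/18 ⇒ p_{Hop} = 22.
Then p_{Go} = 64/3 + (1/6)·22 = 25.

22, 25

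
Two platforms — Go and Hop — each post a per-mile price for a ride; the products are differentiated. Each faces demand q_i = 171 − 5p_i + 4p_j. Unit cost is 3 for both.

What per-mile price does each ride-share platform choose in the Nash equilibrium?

31

Go's profit: π = (p_{Go} − 3)(171 − 5p_{Go} + 4p_{Hop}).
∂π/∂p_{Go} = 186 − 10p_{Go} + 4p_{Hop} = 0 ⇒ p_{Go} = 18.6 + 0.4p_{Hop}.
The game is symmetric, so in equilibrium p_{Hop} = p_{Go}: the reaction function gives 0.6p_{Go} = 18.6, hence p_{Go} = 31.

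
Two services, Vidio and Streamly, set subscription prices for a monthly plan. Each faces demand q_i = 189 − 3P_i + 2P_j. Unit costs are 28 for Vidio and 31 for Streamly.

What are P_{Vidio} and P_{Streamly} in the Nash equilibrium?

Vidio's profit: π = (P_{Vidio} − 28)(189 − 3P_{Vidio} + 2P_{Streamly}).
∂π/∂P_{Vidio} = 273 − 6P_{Vidio} + 2P_{Streamly} = 0 ⇒ P_{Vidio} = 45.5 + (1/3)P_{Streamly}.
Similarly P_{Streamly} = 47 + (1/3)P_{Vidio}.
Solving the two reaction functions simultaneously: (1 − (1/3)(1/3))P_{Vidio} = 45.5 + (1/3)·47, so (8/9)P_{Vidio} = 367/6 and P_{Vidio} = 68.8125.
Then P_{Streamly} = 47 + (1/3)·68.8125 = 69.9375.

68.8125, 69.9375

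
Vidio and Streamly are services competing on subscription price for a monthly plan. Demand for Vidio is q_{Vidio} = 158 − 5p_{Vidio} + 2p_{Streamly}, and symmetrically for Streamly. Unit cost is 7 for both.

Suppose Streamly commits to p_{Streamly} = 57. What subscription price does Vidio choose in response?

30.7

Vidio's profit: π = (p_{Vidio} − 7)(158 − 5p_{Vidio} + 2p_{Streamly}).
∂π/∂p_{Vidio} = 193 − 10p_{Vidio} + 2p_{Streamly} = 0 ⇒ p_{Vidio} = 19.3 + 0.2p_{Streamly}.
At p_{Streamly} = 57: p_{Vidio} = 19.3 + 0.2·57 = 30.7.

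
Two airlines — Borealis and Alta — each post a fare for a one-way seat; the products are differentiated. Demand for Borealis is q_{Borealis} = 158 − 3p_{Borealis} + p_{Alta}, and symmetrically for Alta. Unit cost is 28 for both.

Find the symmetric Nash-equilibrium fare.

Borealis's profit: π = (p_{Borealis} − 28)(158 − 3p_{Borealis} + p_{Alta}).
∂π/∂p_{Borealis} = 242 − 6p_{Borealis} + p_{Alta} = 0 ⇒ p_{Borealis} = 121/3 + (1/6)p_{Alta}.
By symmetry p_{Alta} = p_{Borealis}; substituting into the reaction function, (5/6)p_{Borealis} = 121/3 and p_{Borealis} = 48.4.

48.4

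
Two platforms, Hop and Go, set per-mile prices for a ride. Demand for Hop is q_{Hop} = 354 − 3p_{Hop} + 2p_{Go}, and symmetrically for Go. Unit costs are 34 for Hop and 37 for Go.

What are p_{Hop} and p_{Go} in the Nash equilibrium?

Hop's profit: π = (p_{Hop} − 34)(354 − 3p_{Hop} + 2p_{Go}).
∂π/∂p_{Hop} = 456 − 6p_{Hop} + 2p_{Go} = 0 ⇒ p_{Hop} = 76 + (1/3)p_{Go}.
Similarly p_{Go} = 77.5 + (1/3)p_{Hop}.
Plugging p_{Go} into Hop's best response: p_{Hop} = 76 + (1/3)(77.5 + (1/3)p_{Hop}) ⇒ (8/9)p_{Hop} = 611/6, so p_{Hop} = 114.5625.
Then p_{Go} = 77.5 + (1/3)·114.5625 = 115.6875.

114.5625, 115.6875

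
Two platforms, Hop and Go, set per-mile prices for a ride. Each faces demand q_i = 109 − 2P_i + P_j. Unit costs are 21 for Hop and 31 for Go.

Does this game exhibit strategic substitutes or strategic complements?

Hop's profit: π = (P_{Hop} − 21)(109 − 2P_{Hop} + P_{Go}).
∂π/∂P_{Hop} = 151 − 4P_{Hop} + P_{Go} = 0 ⇒ P_{Hop} = 37.75 + 0.25P_{Go}.
The best-response slope dP_{Hop}/dP_{Go} = 0.25 > 0: the reaction function is upward-sloping, so the choices are strategic complements.

strategic complements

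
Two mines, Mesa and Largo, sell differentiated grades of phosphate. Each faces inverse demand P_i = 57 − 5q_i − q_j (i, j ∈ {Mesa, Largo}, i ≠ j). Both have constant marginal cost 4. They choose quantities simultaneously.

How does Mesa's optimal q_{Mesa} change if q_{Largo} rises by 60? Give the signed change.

Mine Mesa's profit: π = q_{Mesa}(57 − 5q_{Mesa} − q_{Largo}) − 4q_{Mesa}.
∂π/∂q_{Mesa} = 53 − 10q_{Mesa} − q_{Largo} = 0 ⇒ q_{Mesa} = 5.3 − 0.1q_{Largo}.
The reaction-function slope is −0.1, so a 60-unit rise in q_{Largo} moves q_{Mesa} by −0.1 × 60 = −6. Mesa's best response falls — the actions are strategic substitutes.

-6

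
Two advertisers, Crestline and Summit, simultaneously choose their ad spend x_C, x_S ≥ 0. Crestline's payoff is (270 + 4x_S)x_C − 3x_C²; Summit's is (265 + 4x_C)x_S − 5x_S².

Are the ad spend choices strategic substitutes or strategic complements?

Expanding Crestline's payoff: 270x_C + 4x_Sx_C − 3x_C².
∂π/∂x_C = 270 + 4x_S − 6x_C = 0, so x_C = 45 + (2/3)x_S.
The best-response slope dx_C/dx_S = 2/3 > 0: the reaction function is upward-sloping, so the choices are strategic complements.

strategic complements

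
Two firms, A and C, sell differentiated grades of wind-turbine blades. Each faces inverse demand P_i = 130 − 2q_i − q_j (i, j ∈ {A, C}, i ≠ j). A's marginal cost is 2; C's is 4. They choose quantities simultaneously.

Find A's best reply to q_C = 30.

Firm A's profit: π = q_A(130 − 2q_A − q_C) − 2q_A.
∂π/∂q_A = 128 − 4q_A − q_C = 0 ⇒ q_A = 32 − 0.25q_C.
At q_C = 30: q_A = 32 − 0.25·30 = 24.5.

24.5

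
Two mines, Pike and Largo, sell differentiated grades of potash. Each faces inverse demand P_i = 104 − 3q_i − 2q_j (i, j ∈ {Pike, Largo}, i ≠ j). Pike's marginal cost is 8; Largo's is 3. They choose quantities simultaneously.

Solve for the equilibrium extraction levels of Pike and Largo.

11.6875, 12.9375

Mine Pike's profit: π = q_{Pike}(104 − 3q_{Pike} − 2q_{Largo}) − 8q_{Pike}.
∂π/∂q_{Pike} = 96 − 6q_{Pike} − 2q_{Largo} = 0 ⇒ q_{Pike} = 16 − (1/3)q_{Largo}.
Similarly q_{Largo} = 101/6 − (1/3)q_{Pike}.
Plugging q_{Largo} into Pike's best response: q_{Pike} = 16 − (1/3)(101/6 − (1/3)q_{Pike}) ⇒ (8/9)q_{Pike} = 187/18, so q_{Pike} = 11.6875.
Then q_{Largo} = 101/6 − (1/3)·11.6875 = 12.9375.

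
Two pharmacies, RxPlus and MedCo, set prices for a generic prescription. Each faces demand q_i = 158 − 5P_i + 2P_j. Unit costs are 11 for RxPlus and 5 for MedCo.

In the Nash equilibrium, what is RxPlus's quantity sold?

RxPlus's profit: π = (P_{RxPlus} − 11)(158 − 5P_{RxPlus} + 2P_{MedCo}).
∂π/∂P_{RxPlus} = 213 − 10P_{RxPlus} + 2P_{MedCo} = 0 ⇒ P_{RxPlus} = 21.3 + 0.2P_{MedCo}.
Similarly P_{MedCo} = 18.3 + 0.2P_{RxPlus}.
Substituting the second reaction function into the first: P_{RxPlus} = 21.3 + 0.2(18.3 + 0.2P_{RxPlus}), which gives 0.96P_{RxPlus} = 24.96 ⇒ P_{RxPlus} = 26.
Then P_{MedCo} = 18.3 + 0.2·26 = 23.5.
q_{RxPlus} = 158 − 5·26 + 2·23.5 = 75.

75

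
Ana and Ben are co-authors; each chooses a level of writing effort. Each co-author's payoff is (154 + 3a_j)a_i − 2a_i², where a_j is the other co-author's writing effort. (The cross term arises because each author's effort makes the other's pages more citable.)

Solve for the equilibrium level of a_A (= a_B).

154

Ana's payoff is (154 + 3a_B)a_A − 2a_A².
∂π/∂a_A = 154 + 3a_B − 4a_A = 0, so a_A = 38.5 + 0.75a_B.
By symmetry a_B = a_A; substituting into the reaction function, 0.25a_A = 38.5 and a_A = 154.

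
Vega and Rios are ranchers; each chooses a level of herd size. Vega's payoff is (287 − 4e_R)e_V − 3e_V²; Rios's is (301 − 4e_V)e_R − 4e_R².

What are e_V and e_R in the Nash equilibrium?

Expanding Vega's payoff: 287e_V − 4e_Re_V − 3e_V².
∂π/∂e_V = 287 − 4e_R − 6e_V = 0, so e_V = 287/6 − (2/3)e_R.
Likewise for Rios: e_R = 37.625 − 0.5e_V.
Plugging e_R into Vega's best response: e_V = 287/6 − (2/3)(37.625 − 0.5e_V) ⇒ (2/3)e_V = 22.75, so e_V = 34.125.
Then e_R = 37.625 − 0.5·34.125 = 20.5625.

34.125, 20.5625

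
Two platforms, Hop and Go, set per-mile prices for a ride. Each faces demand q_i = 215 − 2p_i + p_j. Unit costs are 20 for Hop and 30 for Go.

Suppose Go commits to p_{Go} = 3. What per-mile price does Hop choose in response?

64.5

Hop's profit: π = (p_{Hop} − 20)(215 − 2p_{Hop} + p_{Go}).
∂π/∂p_{Hop} = 255 − 4p_{Hop} + p_{Go} = 0 ⇒ p_{Hop} = 63.75 + 0.25p_{Go}.
At p_{Go} = 3: p_{Hop} = 63.75 + 0.25·3 = 64.5.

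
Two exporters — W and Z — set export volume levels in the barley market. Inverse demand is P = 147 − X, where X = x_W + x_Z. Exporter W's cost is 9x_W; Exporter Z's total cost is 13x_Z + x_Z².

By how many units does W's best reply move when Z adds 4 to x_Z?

-2

Exporter W's profit: π = x_W(147 − (x_W + x_Z)) − 9x_W.
∂π/∂x_W = 138 − 2x_W − x_Z = 0, so x_W = 69 − 0.5x_Z.
The reaction-function slope is −0.5, so a 4-unit rise in x_Z moves x_W by −0.5 × 4 = −2. W's best response falls — the actions are strategic substitutes.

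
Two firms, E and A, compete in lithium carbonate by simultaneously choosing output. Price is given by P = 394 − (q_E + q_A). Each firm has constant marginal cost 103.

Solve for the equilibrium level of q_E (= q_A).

97

Firm E's profit: π = q_E(394 − (q_E + q_A)) − 103q_E.
∂π/∂q_E = 291 − 2q_E − q_A = 0, so q_E = 145.5 − 0.5q_A.
By symmetry q_A = q_E; substituting into the reaction function, 1.5q_E = 145.5 and q_E = 97.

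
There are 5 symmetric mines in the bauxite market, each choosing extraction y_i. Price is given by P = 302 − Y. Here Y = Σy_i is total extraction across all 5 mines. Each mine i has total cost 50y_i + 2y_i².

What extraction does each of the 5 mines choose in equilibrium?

A representative mine's profit is π_i = y_i(302 − Y) − 50y_i − 2y_i², with Y = y_i + Σ_{j≠i} y_j.
First-order condition: 252 − 6y_i − Σ_{j≠i} y_j = 0.
Imposing symmetry (y_j = y for all j) turns Σ_{j≠i} y_j into 4y, so 252 = 10y and y = 25.2.

25.2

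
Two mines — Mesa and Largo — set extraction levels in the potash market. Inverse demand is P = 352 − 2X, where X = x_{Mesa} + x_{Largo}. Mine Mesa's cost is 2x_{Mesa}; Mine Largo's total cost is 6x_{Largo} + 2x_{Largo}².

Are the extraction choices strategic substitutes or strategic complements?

Mine Mesa's profit: π = x_{Mesa}(352 − 2(x_{Mesa} + x_{Largo})) − 2x_{Mesa}.
∂π/∂x_{Mesa} = 350 − 4x_{Mesa} − 2x_{Largo} = 0, so x_{Mesa} = 87.5 − 0.5x_{Largo}.
The best-response slope dx_{Mesa}/dx_{Largo} = −0.5 < 0: the reaction function is downward-sloping, so the choices are strategic substitutes.

strategic substitutes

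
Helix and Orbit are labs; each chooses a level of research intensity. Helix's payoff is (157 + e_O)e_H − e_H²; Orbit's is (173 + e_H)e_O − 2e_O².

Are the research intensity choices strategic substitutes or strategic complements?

Expanding Helix's payoff: 157e_H + e_Oe_H − e_H².
∂π/∂e_H = 157 + e_O − 2e_H = 0, so e_H = 78.5 + 0.5e_O.
The best-response slope de_H/de_O = 0.5 > 0: the reaction function is upward-sloping, so the choices are strategic complements.

strategic complements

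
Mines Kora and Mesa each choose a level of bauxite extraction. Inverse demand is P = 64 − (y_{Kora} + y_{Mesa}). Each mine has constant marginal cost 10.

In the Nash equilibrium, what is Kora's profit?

Mine Kora's profit: π = y_{Kora}(64 − (y_{Kora} + y_{Mesa})) − 10y_{Kora}.
∂π/∂y_{Kora} = 54 − 2y_{Kora} − y_{Mesa} = 0, so y_{Kora} = 27 − 0.5y_{Mesa}.
By symmetry y_{Mesa} = y_{Kora}; substituting into the reaction function, 1.5y_{Kora} = 27 and y_{Kora} = 18.
Price P = 64 − 36 = 28.
Kora's profit: (28 − 10)·18 = 324.

324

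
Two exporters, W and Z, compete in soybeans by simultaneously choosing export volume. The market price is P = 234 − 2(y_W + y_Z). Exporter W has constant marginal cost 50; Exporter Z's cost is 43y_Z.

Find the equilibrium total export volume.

Exporter W's profit: π = y_W(234 − 2(y_W + y_Z)) − 50y_W.
∂π/∂y_W = 184 − 4y_W − 2y_Z = 0, so y_W = 46 − 0.5y_Z.
By the same steps for Z: y_Z = 47.75 − 0.5y_W.
Solving the two reaction functions simultaneously: (1 − (−0.5)(−0.5))y_W = 46 − 0.5·47.75, so 0.75y_W = 22.125 and y_W = 29.5.
Then y_Z = 47.75 − 0.5·29.5 = 33.
Total export volume: 29.5 + 33 = 62.5.

62.5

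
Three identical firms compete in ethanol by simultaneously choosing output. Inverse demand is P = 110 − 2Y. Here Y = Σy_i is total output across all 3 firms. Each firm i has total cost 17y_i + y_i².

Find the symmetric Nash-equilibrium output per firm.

A representative firm's profit is π_i = y_i(110 − 2Y) − 17y_i − y_i², with Y = y_i + Σ_{j≠i} y_j.
First-order condition: 93 − 6y_i − 2Σ_{j≠i} y_j = 0.
With identical firms, set every y_j = y: then 93 − 6y − 4y = 0, i.e. y = 93/10 = 9.3.

9.3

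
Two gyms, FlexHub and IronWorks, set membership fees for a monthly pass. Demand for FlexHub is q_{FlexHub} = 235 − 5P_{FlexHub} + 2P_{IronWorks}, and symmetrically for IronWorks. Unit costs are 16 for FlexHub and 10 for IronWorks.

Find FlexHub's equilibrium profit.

FlexHub's profit: π = (P_{FlexHub} − 16)(235 − 5P_{FlexHub} + 2P_{IronWorks}).
∂π/∂P_{FlexHub} = 315 − 10P_{FlexHub} + 2P_{IronWorks} = 0 ⇒ P_{FlexHub} = 31.5 + 0.2P_{IronWorks}.
Similarly P_{IronWorks} = 28.5 + 0.2P_{FlexHub}.
Substituting the second reaction function into the first: P_{FlexHub} = 31.5 + 0.2(28.5 + 0.2P_{FlexHub}), which gives 0.96P_{FlexHub} = 37.2 ⇒ P_{FlexHub} = 38.75.
Then P_{IronWorks} = 28.5 + 0.2·38.75 = 36.25.
q_{FlexHub} = 235 − 5·38.75 + 2·36.25 = 113.75.
Profit = (38.75 − 16)·113.75 = 2587.8125.

2587.8125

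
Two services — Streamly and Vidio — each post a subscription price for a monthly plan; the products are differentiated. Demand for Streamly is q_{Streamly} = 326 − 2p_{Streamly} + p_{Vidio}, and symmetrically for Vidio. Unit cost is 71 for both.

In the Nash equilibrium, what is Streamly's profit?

Streamly's profit: π = (p_{Streamly} − 71)(326 − 2p_{Streamly} + p_{Vidio}).
∂π/∂p_{Streamly} = 468 − 4p_{Streamly} + p_{Vidio} = 0 ⇒ p_{Streamly} = 117 + 0.25p_{Vidio}.
The game is symmetric, so in equilibrium p_{Vidio} = p_{Streamly}: the reaction function gives 0.75p_{Streamly} = 117, hence p_{Streamly} = 156.
q_{Streamly} = 326 − 2·156 + 156 = 170.
Profit = (156 − 71)·170 = 14450.

14450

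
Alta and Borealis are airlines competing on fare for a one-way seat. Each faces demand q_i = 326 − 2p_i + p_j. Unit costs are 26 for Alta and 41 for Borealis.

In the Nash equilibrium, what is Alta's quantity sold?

204

Alta's profit: π = (p_{Alta} − 26)(326 − 2p_{Alta} + p_{Borealis}).
∂π/∂p_{Alta} = 378 − 4p_{Alta} + p_{Borealis} = 0 ⇒ p_{Alta} = 94.5 + 0.25p_{Borealis}.
Similarly p_{Borealis} = 102 + 0.25p_{Alta}.
Solving the two reaction functions simultaneously: (1 − (0.25)(0.25))p_{Alta} = 94.5 + 0.25·102, so 0.9375p_{Alta} = 120 and p_{Alta} = 128.
Then p_{Borealis} = 102 + 0.25·128 = 134.
q_{Alta} = 326 − 2·128 + 134 = 204.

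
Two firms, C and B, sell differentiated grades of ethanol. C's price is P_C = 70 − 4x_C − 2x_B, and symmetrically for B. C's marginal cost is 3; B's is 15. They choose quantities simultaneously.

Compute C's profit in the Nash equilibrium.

Firm C's profit: π = x_C(70 − 4x_C − 2x_B) − 3x_C.
∂π/∂x_C = 67 − 8x_C − 2x_B = 0 ⇒ x_C = 8.375 − 0.25x_B.
Similarly x_B = 6.875 − 0.25x_C.
Substituting the second reaction function into the first: x_C = 8.375 − 0.25(6.875 − 0.25x_C), which gives 0.9375x_C = 213/32 ⇒ x_C = 7.1.
Then x_B = 6.875 − 0.25·7.1 = 5.1.
P_C = 70 − 4·7.1 − 2·5.1 = 31.4.
Profit = (31.4 − 3)·7.1 = 201.64.

201.64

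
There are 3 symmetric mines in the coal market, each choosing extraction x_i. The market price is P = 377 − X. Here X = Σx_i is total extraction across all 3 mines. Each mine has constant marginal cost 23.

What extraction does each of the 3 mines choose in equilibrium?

A representative mine's profit is π_i = x_i(377 − X) − 23x_i, with X = x_i + Σ_{j≠i} x_j.
First-order condition: 354 − 2x_i − Σ_{j≠i} x_j = 0.
In a symmetric equilibrium every mine chooses the same x, so Σ_{j≠i} x_j = 2x. The condition becomes 354 − 4x = 0, giving x = 354/4 = 88.5.

88.5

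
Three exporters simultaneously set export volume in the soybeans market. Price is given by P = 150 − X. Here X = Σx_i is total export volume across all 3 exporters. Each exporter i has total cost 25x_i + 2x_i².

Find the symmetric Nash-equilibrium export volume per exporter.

A representative exporter's profit is π_i = x_i(150 − X) − 25x_i − 2x_i², with X = x_i + Σ_{j≠i} x_j.
First-order condition: 125 − 6x_i − Σ_{j≠i} x_j = 0.
With identical exporters, set every x_j = x: then 125 − 6x − 2x = 0, i.e. x = 125/8 = 15.625.

15.625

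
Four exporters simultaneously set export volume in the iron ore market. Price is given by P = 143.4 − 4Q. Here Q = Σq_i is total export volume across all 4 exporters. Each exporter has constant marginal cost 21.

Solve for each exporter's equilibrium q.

A representative exporter's profit is π_i = q_i(143.4 − 4Q) − 21q_i, with Q = q_i + Σ_{j≠i} q_j.
First-order condition: 122.4 − 8q_i − 4Σ_{j≠i} q_j = 0.
With identical exporters, set every q_j = q: then 122.4 − 8q − 12q = 0, i.e. q = 122.4/20 = 6.12.

6.12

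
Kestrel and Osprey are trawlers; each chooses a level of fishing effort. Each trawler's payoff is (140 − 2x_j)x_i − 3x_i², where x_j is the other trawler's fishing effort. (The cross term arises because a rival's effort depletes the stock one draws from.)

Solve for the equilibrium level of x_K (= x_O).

Kestrel's payoff is (140 − 2x_O)x_K − 3x_K².
∂π/∂x_K = 140 − 2x_O − 6x_K = 0, so x_K = 70/3 − (1/3)x_O.
By symmetry x_O = x_K; substituting into the reaction function, (4/3)x_K = 70/3 and x_K = 17.5.

17.5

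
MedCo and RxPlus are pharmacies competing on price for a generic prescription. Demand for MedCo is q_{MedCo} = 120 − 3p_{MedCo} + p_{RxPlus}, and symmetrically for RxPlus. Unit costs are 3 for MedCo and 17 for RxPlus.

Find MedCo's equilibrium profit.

MedCo's profit: π = (p_{MedCo} − 3)(120 − 3p_{MedCo} + p_{RxPlus}).
∂π/∂p_{MedCo} = 129 − 6p_{MedCo} + p_{RxPlus} = 0 ⇒ p_{MedCo} = 21.5 + (1/6)p_{RxPlus}.
Similarly p_{RxPlus} = 28.5 + (1/6)p_{MedCo}.
Substituting the second reaction function into the first: p_{MedCo} = 21.5 + (1/6)(28.5 + (1/6)p_{MedCo}), which gives (35/36)p_{MedCo} = 26.25 ⇒ p_{MedCo} = 27.
Then p_{RxPlus} = 28.5 + (1/6)·27 = 33.
q_{MedCo} = 120 − 3·27 + 33 = 72.
Profit = (27 − 3)·72 = 1728.

1728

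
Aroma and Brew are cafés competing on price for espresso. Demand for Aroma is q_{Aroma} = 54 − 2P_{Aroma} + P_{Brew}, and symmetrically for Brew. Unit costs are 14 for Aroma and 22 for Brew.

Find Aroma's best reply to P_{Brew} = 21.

25.75

Aroma's profit: π = (P_{Aroma} − 14)(54 − 2P_{Aroma} + P_{Brew}).
∂π/∂P_{Aroma} = 82 − 4P_{Aroma} + P_{Brew} = 0 ⇒ P_{Aroma} = 20.5 + 0.25P_{Brew}.
At P_{Brew} = 21: P_{Aroma} = 20.5 + 0.25·21 = 25.75.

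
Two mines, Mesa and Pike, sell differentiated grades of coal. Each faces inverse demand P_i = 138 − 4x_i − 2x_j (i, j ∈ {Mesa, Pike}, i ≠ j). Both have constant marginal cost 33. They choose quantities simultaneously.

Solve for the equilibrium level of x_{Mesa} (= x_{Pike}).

10.5

Mine Mesa's profit: π = x_{Mesa}(138 − 4x_{Mesa} − 2x_{Pike}) − 33x_{Mesa}.
∂π/∂x_{Mesa} = 105 − 8x_{Mesa} − 2x_{Pike} = 0 ⇒ x_{Mesa} = 13.125 − 0.25x_{Pike}.
By symmetry x_{Pike} = x_{Mesa}; substituting into the reaction function, 1.25x_{Mesa} = 13.125 and x_{Mesa} = 10.5.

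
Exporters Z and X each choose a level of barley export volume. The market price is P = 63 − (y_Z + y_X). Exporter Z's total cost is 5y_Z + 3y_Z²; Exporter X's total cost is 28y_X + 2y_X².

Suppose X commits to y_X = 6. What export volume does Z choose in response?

6.5

Exporter Z's profit: π = y_Z(63 − (y_Z + y_X)) − 5y_Z − 3y_Z².
∂π/∂y_Z = 58 − 8y_Z − y_X = 0, so y_Z = 7.25 − 0.125y_X.
At y_X = 6: y_Z = 7.25 − 0.125·6 = 6.5.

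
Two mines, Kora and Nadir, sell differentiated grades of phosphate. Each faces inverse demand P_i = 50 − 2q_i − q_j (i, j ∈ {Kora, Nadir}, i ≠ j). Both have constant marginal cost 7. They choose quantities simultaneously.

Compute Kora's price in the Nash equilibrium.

24.2

Mine Kora's profit: π = q_{Kora}(50 − 2q_{Kora} − q_{Nadir}) − 7q_{Kora}.
∂π/∂q_{Kora} = 43 − 4q_{Kora} − q_{Nadir} = 0 ⇒ q_{Kora} = 10.75 − 0.25q_{Nadir}.
By symmetry q_{Nadir} = q_{Kora}; substituting into the reaction function, 1.25q_{Kora} = 10.75 and q_{Kora} = 8.6.
P_{Kora} = 50 − 2·8.6 − 8.6 = 24.2.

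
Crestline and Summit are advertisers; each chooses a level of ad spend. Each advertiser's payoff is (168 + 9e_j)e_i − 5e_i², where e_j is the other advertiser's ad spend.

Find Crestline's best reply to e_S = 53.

64.5

Crestline's payoff is (168 + 9e_S)e_C − 5e_C².
∂π/∂e_C = 168 + 9e_S − 10e_C = 0, so e_C = 16.8 + 0.9e_S.
At e_S = 53: e_C = 16.8 + 0.9·53 = 64.5.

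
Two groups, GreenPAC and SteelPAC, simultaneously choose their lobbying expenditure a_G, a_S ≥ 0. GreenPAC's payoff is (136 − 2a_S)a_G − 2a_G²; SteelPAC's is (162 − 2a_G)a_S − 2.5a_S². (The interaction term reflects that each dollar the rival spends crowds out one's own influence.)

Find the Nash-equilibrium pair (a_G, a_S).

Expanding GreenPAC's payoff: 136a_G − 2a_Sa_G − 2a_G².
∂π/∂a_G = 136 − 2a_S − 4a_G = 0, so a_G = 34 − 0.5a_S.
Likewise for SteelPAC: a_S = 32.4 − 0.4a_G.
Solving the two reaction functions simultaneously: (1 − (−0.5)(−0.4))a_G = 34 − 0.5·32.4, so 0.8a_G = 17.8 and a_G = 22.25.
Then a_S = 32.4 − 0.4·22.25 = 23.5.

22.25, 23.5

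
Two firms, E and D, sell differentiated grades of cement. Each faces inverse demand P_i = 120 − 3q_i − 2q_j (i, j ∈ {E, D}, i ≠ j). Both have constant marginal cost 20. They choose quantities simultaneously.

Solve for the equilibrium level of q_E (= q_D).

Firm E's profit: π = q_E(120 − 3q_E − 2q_D) − 20q_E.
∂π/∂q_E = 100 − 6q_E − 2q_D = 0 ⇒ q_E = 50/3 − (1/3)q_D.
The game is symmetric, so in equilibrium q_D = q_E: the reaction function gives (4/3)q_E = 50/3, hence q_E = 12.5.

12.5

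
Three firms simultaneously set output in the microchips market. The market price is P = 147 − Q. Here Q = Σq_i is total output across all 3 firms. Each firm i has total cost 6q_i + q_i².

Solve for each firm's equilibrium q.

23.5

A representative firm's profit is π_i = q_i(147 − Q) − 6q_i − q_i², with Q = q_i + Σ_{j≠i} q_j.
First-order condition: 141 − 4q_i − Σ_{j≠i} q_j = 0.
Imposing symmetry (q_j = q for all j) turns Σ_{j≠i} q_j into 2q, so 141 = 6q and q = 23.5.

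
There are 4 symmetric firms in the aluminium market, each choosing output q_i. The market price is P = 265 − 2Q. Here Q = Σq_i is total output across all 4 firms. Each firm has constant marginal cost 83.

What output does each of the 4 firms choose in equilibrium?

A representative firm's profit is π_i = q_i(265 − 2Q) − 83q_i, with Q = q_i + Σ_{j≠i} q_j.
First-order condition: 182 − 4q_i − 2Σ_{j≠i} q_j = 0.
With identical firms, set every q_j = q: then 182 − 4q − 6q = 0, i.e. q = 182/10 = 18.2.

18.2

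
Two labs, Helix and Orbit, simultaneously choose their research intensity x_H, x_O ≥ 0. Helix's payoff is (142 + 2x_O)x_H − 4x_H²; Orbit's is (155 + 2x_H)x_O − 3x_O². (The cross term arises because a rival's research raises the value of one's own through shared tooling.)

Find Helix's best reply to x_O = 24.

23.75

Expanding Helix's payoff: 142x_H + 2x_Ox_H − 4x_H².
∂π/∂x_H = 142 + 2x_O − 8x_H = 0, so x_H = 17.75 + 0.25x_O.
At x_O = 24: x_H = 17.75 + 0.25·24 = 23.75.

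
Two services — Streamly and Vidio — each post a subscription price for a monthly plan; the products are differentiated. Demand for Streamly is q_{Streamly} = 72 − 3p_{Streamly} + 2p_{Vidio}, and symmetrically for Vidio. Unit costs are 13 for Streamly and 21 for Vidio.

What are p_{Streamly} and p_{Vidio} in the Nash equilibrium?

29.25, 32.25

Streamly's profit: π = (p_{Streamly} − 13)(72 − 3p_{Streamly} + 2p_{Vidio}).
∂π/∂p_{Streamly} = 111 − 6p_{Streamly} + 2p_{Vidio} = 0 ⇒ p_{Streamly} = 18.5 + (1/3)p_{Vidio}.
Similarly p_{Vidio} = 22.5 + (1/3)p_{Streamly}.
Substituting the second reaction function into the first: p_{Streamly} = 18.5 + (1/3)(22.5 + (1/3)p_{Streamly}), which gives (8/9)p_{Streamly} = 26 ⇒ p_{Streamly} = 29.25.
Then p_{Vidio} = 22.5 + (1/3)·29.25 = 32.25.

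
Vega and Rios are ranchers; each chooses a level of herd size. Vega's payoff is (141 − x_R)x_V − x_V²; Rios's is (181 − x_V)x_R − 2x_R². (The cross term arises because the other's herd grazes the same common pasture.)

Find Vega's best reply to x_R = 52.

44.5

Expanding Vega's payoff: 141x_V − x_Rx_V − x_V².
∂π/∂x_V = 141 − x_R − 2x_V = 0, so x_V = 70.5 − 0.5x_R.
At x_R = 52: x_V = 70.5 − 0.5·52 = 44.5.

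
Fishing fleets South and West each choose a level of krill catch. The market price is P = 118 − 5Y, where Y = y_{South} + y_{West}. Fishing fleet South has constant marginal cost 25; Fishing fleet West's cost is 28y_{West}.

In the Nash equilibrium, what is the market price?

Fishing fleet South's profit: π = y_{South}(118 − 5(y_{South} + y_{West})) − 25y_{South}.
∂π/∂y_{South} = 93 − 10y_{South} − 5y_{West} = 0, so y_{South} = 9.3 − 0.5y_{West}.
By the same steps for West: y_{West} = 9 − 0.5y_{South}.
Substituting the second reaction function into the first: y_{South} = 9.3 − 0.5(9 − 0.5y_{South}), which gives 0.75y_{South} = 4.8 ⇒ y_{South} = 6.4.
Then y_{West} = 9 − 0.5·6.4 = 5.8.
Equilibrium price: P = 118 − 5·12.2 = 57.

57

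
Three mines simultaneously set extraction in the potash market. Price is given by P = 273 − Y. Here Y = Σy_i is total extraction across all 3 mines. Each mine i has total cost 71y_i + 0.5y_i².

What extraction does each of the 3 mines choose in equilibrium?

A representative mine's profit is π_i = y_i(273 − Y) − 71y_i − 0.5y_i², with Y = y_i + Σ_{j≠i} y_j.
First-order condition: 202 − 3y_i − Σ_{j≠i} y_j = 0.
Imposing symmetry (y_j = y for all j) turns Σ_{j≠i} y_j into 2y, so 202 = 5y and y = 40.4.

40.4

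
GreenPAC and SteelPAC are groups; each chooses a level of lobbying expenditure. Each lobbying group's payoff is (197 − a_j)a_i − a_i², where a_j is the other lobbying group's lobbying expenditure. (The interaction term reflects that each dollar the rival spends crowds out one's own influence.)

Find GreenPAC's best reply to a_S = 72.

GreenPAC's payoff is (197 − a_S)a_G − a_G².
∂π/∂a_G = 197 − a_S − 2a_G = 0, so a_G = 98.5 − 0.5a_S.
At a_S = 72: a_G = 98.5 − 0.5·72 = 62.5.

62.5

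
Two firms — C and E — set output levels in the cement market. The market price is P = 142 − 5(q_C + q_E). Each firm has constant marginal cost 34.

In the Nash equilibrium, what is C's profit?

259.2

Firm C's profit: π = q_C(142 − 5(q_C + q_E)) − 34q_C.
∂π/∂q_C = 108 − 10q_C − 5q_E = 0, so q_C = 10.8 − 0.5q_E.
The game is symmetric, so in equilibrium q_E = q_C: the reaction function gives 1.5q_C = 10.8, hence q_C = 7.2.
Price P = 142 − 5·14.4 = 70.
C's profit: (70 − 34)·7.2 = 259.2.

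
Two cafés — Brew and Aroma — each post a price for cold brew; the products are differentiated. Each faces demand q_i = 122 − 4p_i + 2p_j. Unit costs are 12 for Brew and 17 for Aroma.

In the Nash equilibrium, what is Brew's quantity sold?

68

Brew's profit: π = (p_{Brew} − 12)(122 − 4p_{Brew} + 2p_{Aroma}).
∂π/∂p_{Brew} = 170 − 8p_{Brew} + 2p_{Aroma} = 0 ⇒ p_{Brew} = 21.25 + 0.25p_{Aroma}.
Similarly p_{Aroma} = 23.75 + 0.25p_{Brew}.
Plugging p_{Aroma} into Brew's best response: p_{Brew} = 21.25 + 0.25(23.75 + 0.25p_{Brew}) ⇒ 0.9375p_{Brew} = 27.1875, so p_{Brew} = 29.
Then p_{Aroma} = 23.75 + 0.25·29 = 31.
q_{Brew} = 122 − 4·29 + 2·31 = 68.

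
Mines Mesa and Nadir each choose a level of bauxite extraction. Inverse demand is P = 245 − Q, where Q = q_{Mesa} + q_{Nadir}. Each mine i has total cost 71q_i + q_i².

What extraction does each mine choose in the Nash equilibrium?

Mine Mesa's profit: π = q_{Mesa}(245 − (q_{Mesa} + q_{Nadir})) − 71q_{Mesa} − q_{Mesa}².
∂π/∂q_{Mesa} = 174 − 4q_{Mesa} − q_{Nadir} = 0, so q_{Mesa} = 43.5 − 0.25q_{Nadir}.
Setting q_{Mesa} = q_{Nadir} in the reaction function: q_{Mesa} = 43.5 − 0.25q_{Mesa}, so q_{Mesa} = 43.5 / 1.25 = 34.8.

34.8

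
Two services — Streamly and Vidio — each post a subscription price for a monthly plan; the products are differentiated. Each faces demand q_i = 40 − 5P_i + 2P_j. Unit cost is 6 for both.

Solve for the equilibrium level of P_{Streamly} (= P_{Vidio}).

8.75

Streamly's profit: π = (P_{Streamly} − 6)(40 − 5P_{Streamly} + 2P_{Vidio}).
∂π/∂P_{Streamly} = 70 − 10P_{Streamly} + 2P_{Vidio} = 0 ⇒ P_{Streamly} = 7 + 0.2P_{Vidio}.
The game is symmetric, so in equilibrium P_{Vidio} = P_{Streamly}: the reaction function gives 0.8P_{Streamly} = 7, hence P_{Streamly} = 8.75.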